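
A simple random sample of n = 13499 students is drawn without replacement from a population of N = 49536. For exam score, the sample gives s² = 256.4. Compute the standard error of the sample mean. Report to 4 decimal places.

Under SRS without replacement, Var(ȳ) = (1 − f)·s²/n with f = n/N = 13499/49536 = 0.27250888.
Var(ȳ) = (1 − 0.27250888)·256.4/13499 = 0.72749112·0.018994 = 0.013817966.
SE(ȳ) = √(0.013817966) = 0.1175.

0.1175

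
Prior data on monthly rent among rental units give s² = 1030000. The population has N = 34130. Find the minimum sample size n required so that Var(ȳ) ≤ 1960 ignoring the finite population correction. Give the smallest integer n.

Without fpc, n₀ = s²/D = 1030000/1960 = 525.5102.
Rounding up, n = 526.

526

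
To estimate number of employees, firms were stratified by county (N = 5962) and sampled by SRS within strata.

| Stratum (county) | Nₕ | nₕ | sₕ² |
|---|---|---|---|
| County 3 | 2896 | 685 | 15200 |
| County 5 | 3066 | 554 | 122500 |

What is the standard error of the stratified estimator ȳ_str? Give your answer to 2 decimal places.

7.20

Var(ȳ_str) = Σₕ Wₕ²(1 − fₕ)sₕ²/nₕ with Wₕ = Nₕ/N, N = 5962.
County 3: Wₕ = 0.48574304; term = 0.48574304²·(1 − 0.23653315)·15200/685 = 3.9972046.
County 5: Wₕ = 0.51425696; term = 0.51425696²·(1 − 0.18069145)·122500/554 = 47.910882.
Sum = 51.908087.
SE = √(51.908087) = 7.20.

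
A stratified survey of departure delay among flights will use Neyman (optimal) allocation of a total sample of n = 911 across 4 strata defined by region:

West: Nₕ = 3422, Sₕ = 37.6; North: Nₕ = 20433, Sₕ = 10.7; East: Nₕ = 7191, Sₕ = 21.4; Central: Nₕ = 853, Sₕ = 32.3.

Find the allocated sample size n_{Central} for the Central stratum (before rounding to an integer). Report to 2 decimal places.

Neyman allocation: nₕ = n·NₕSₕ / Σⱼ NⱼSⱼ.
Σ NⱼSⱼ = 3422·37.6 + 20433·10.7 + 7191·21.4 + 853·32.3 = 528739.6.
n_{Central} = 911·853·32.3 / 528739.6 = 47.47.

47.47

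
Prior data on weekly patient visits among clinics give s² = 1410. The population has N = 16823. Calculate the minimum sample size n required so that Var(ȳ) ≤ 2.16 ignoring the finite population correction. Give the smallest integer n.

Without fpc, n₀ = s²/D = 1410/2.16 = 652.7778.
Rounding up, n = 653.

653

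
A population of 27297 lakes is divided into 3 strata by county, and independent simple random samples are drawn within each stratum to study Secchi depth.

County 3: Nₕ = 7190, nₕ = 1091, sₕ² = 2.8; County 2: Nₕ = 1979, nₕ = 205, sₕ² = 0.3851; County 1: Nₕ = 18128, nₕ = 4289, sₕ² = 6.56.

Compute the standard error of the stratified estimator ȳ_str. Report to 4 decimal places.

Var(ȳ_str) = Σₕ Wₕ²(1 − fₕ)sₕ²/nₕ with Wₕ = Nₕ/N, N = 27297.
County 3: Wₕ = 0.26339891; term = 0.26339891²·(1 − 0.15173853)·2.8/1091 = 1.5103965 × 10^-4.
County 2: Wₕ = 0.07249881; term = 0.07249881²·(1 − 0.10358767)·0.3851/205 = 8.8509366 × 10^-6.
County 1: Wₕ = 0.66410228; term = 0.66410228²·(1 − 0.23659532)·6.56/4289 = 5.1495888 × 10^-4.
Sum = 6.7484947 × 10^-4.
SE = √(6.7484947 × 10^-4) = 0.0260.

0.0260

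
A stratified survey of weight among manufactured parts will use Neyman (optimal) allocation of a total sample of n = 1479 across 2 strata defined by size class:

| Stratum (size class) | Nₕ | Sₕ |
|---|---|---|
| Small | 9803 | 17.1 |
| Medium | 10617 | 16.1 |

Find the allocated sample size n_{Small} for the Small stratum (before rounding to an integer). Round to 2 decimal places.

Neyman allocation: nₕ = n·NₕSₕ / Σⱼ NⱼSⱼ.
Σ NⱼSⱼ = 9803·17.1 + 10617·16.1 = 338565.
n_{Small} = 1479·9803·17.1 / 338565 = 732.29.

732.29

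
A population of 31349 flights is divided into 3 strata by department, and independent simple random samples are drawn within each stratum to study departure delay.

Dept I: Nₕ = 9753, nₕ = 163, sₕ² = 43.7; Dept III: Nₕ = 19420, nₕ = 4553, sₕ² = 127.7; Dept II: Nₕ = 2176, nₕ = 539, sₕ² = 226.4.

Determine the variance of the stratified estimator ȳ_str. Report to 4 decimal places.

Var(ȳ_str) = Σₕ Wₕ²(1 − fₕ)sₕ²/nₕ with Wₕ = Nₕ/N, N = 31349.
Dept I: Wₕ = 0.31111040; term = 0.31111040²·(1 − 0.01671281)·43.7/163 = 0.025515453.
Dept III: Wₕ = 0.61947750; term = 0.61947750²·(1 − 0.23444902)·127.7/4553 = 0.0082398334.
Dept II: Wₕ = 0.06941210; term = 0.06941210²·(1 − 0.24770221)·226.4/539 = 0.0015224668.
Sum = 0.035277753.

0.0353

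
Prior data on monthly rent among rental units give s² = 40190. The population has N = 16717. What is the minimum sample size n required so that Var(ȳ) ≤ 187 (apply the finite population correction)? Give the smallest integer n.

213

Without fpc, n₀ = s²/D = 40190/187 = 214.9198.
With fpc, (1 − n/N)·s²/n ≤ D requires n ≥ n₀/(1 + n₀/N) = 214.9198/(1 + 214.9198/16717) = 212.1918.
Rounding up, n = 213.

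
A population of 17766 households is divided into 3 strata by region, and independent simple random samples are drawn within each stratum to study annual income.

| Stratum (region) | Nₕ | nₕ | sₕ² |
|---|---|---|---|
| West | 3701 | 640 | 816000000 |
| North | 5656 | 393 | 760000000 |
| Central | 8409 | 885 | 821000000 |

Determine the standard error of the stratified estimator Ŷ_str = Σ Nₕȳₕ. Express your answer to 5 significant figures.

Var(Ŷ_str) = Σₕ Nₕ²(1 − fₕ)sₕ²/nₕ.
West: 3701²·(1 − 640/3701)·816000000/640 = 1.444417 × 10^13.
North: 5656²·(1 − 393/5656)·760000000/393 = 5.7565703 × 10^13.
Central: 8409²·(1 − 885/8409)·821000000/885 = 5.8693908 × 10^13.
Sum = 1.3070378 × 10^14.
SE = √(1.3070378 × 10^14) = 1.1433 × 10^7.

1.1433 × 10^7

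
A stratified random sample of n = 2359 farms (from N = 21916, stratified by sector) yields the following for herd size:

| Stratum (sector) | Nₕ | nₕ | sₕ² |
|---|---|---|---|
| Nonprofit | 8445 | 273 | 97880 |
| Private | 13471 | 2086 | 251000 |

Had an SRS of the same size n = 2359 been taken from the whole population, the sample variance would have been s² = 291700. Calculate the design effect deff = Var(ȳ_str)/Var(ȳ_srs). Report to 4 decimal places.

0.8151

Var(ȳ_str) = Σ Wₕ²(1−fₕ)sₕ²/nₕ with Wₕ = Nₕ/21916:
  Nonprofit: (8445/21916)²·(1−273/8445)·97880/273 = 51.51536
  Private: (13471/21916)²·(1−2086/13471)·251000/2086 = 38.421092
  → Var(ȳ_str) = 89.936452.
Var(ȳ_srs) = (1 − 2359/21916)·291700/2359 = 110.34418.
deff = 89.936452 / 110.34418 = 0.8151.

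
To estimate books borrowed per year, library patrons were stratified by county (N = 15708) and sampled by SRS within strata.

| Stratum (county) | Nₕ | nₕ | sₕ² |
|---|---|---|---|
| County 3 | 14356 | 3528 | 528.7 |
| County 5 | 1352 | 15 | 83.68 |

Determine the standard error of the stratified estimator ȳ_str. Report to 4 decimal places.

0.3678

Var(ȳ_str) = Σₕ Wₕ²(1 − fₕ)sₕ²/nₕ with Wₕ = Nₕ/N, N = 15708.
County 3: Wₕ = 0.91392921; term = 0.91392921²·(1 − 0.24575091)·528.7/3528 = 0.094410576.
County 5: Wₕ = 0.08607079; term = 0.08607079²·(1 − 0.01109467)·83.68/15 = 0.040869255.
Sum = 0.13527983.
SE = √(0.13527983) = 0.3678.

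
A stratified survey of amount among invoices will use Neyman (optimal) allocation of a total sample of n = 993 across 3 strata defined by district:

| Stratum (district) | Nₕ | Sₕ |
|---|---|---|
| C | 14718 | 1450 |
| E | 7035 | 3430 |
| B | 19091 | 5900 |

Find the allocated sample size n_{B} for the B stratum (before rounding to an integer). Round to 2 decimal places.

707.42

Neyman allocation: nₕ = n·NₕSₕ / Σⱼ NⱼSⱼ.
Σ NⱼSⱼ = 14718·1450 + 7035·3430 + 19091·5900 = 1.5810805 × 10^8.
n_{B} = 993·19091·5900 / (1.5810805 × 10^8) = 707.42.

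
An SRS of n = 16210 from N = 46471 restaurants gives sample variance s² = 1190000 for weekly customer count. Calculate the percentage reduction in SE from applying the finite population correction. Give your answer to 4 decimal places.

19.3043

f = n/N = 16210/46471 = 0.34881969.
SE_no-fpc = √(s²/n) = 8.5680496; SE_fpc = √((1−f)s²/n) = 6.9140514.
Ratio = √(1−f) = 0.80695744. Reduction = 100·(1 − 0.80695744) = 19.3043%.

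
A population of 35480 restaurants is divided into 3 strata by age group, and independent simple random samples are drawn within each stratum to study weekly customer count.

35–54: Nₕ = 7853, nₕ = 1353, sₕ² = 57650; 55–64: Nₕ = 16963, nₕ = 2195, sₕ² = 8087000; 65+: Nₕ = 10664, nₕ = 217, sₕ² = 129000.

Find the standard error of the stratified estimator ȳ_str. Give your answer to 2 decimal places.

28.06

Var(ȳ_str) = Σₕ Wₕ²(1 − fₕ)sₕ²/nₕ with Wₕ = Nₕ/N, N = 35480.
35–54: Wₕ = 0.22133596; term = 0.22133596²·(1 − 0.17229084)·57650/1353 = 1.7277593.
55–64: Wₕ = 0.47810034; term = 0.47810034²·(1 − 0.12939928)·8087000/2195 = 733.17904.
65+: Wₕ = 0.30056370; term = 0.30056370²·(1 − 0.02034884)·129000/217 = 52.610749.
Sum = 787.51755.
SE = √(787.51755) = 28.06.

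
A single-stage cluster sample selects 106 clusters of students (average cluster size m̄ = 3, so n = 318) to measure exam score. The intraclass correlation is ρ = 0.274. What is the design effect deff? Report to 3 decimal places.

deff = 1 + (3 − 1)·0.274 = 1 + 0.548 = 1.548.

1.548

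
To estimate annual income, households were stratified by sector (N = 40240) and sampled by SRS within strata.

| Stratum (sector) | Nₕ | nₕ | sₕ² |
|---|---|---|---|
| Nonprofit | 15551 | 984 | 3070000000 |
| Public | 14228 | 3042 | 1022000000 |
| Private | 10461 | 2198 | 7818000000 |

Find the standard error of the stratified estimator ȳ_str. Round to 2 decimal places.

Var(ȳ_str) = Σₕ Wₕ²(1 − fₕ)sₕ²/nₕ with Wₕ = Nₕ/N, N = 40240.
Nonprofit: Wₕ = 0.38645626; term = 0.38645626²·(1 − 0.06327567)·3070000000/984 = 436471.38.
Public: Wₕ = 0.35357853; term = 0.35357853²·(1 − 0.21380377)·1022000000/3042 = 33021.319.
Private: Wₕ = 0.25996521; term = 0.25996521²·(1 − 0.21011376)·7818000000/2198 = 189872.9.
Sum = 659365.6.
SE = √(659365.6) = 812.01.

812.01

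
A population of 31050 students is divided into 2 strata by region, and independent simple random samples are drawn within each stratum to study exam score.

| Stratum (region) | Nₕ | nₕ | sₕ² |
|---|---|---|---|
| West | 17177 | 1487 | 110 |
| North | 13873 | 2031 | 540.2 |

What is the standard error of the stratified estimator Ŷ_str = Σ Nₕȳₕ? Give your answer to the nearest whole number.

Var(Ŷ_str) = Σₕ Nₕ²(1 − fₕ)sₕ²/nₕ.
West: 17177²·(1 − 1487/17177)·110/1487 = 1.993664 × 10^7.
North: 13873²·(1 − 2031/13873)·540.2/2031 = 4.3695841 × 10^7.
Sum = 6.3632481 × 10^7.
SE = √(6.3632481 × 10^7) = 7977.

7977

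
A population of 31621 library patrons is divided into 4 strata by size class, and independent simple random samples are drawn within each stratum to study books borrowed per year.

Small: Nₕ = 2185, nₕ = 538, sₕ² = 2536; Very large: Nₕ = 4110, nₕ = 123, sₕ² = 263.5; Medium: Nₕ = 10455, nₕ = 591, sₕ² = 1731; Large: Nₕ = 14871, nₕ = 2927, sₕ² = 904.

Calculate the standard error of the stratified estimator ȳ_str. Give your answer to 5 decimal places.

Var(ȳ_str) = Σₕ Wₕ²(1 − fₕ)sₕ²/nₕ with Wₕ = Nₕ/N, N = 31621.
Small: Wₕ = 0.06909965; term = 0.06909965²·(1 − 0.24622426)·2536/538 = 0.016965271.
Very large: Wₕ = 0.12997691; term = 0.12997691²·(1 − 0.02992701)·263.5/123 = 0.035108507.
Medium: Wₕ = 0.33063470; term = 0.33063470²·(1 − 0.05652798)·1731/591 = 0.3020894.
Large: Wₕ = 0.47028873; term = 0.47028873²·(1 − 0.19682604)·904/2927 = 0.054863622.
Sum = 0.4090268.
SE = √(0.4090268) = 0.63955.

0.63955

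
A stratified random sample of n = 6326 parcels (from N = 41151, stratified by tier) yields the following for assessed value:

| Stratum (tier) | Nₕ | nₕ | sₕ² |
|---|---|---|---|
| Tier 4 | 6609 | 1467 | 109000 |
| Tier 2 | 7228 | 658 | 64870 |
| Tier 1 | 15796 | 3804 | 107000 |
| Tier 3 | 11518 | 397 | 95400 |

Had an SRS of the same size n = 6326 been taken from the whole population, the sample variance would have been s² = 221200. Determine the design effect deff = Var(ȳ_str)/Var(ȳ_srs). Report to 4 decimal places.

0.8644

Var(ȳ_str) = Σ Wₕ²(1−fₕ)sₕ²/nₕ with Wₕ = Nₕ/41151:
  Tier 4: (6609/41151)²·(1−1467/6609)·109000/1467 = 1.4910885
  Tier 2: (7228/41151)²·(1−658/7228)·64870/658 = 2.7646536
  Tier 1: (15796/41151)²·(1−3804/15796)·107000/3804 = 3.1464528
  Tier 3: (11518/41151)²·(1−397/11518)·95400/397 = 18.176824
  → Var(ȳ_str) = 25.579019.
Var(ȳ_srs) = (1 − 6326/41151)·221200/6326 = 29.591479.
deff = 25.579019 / 29.591479 = 0.8644.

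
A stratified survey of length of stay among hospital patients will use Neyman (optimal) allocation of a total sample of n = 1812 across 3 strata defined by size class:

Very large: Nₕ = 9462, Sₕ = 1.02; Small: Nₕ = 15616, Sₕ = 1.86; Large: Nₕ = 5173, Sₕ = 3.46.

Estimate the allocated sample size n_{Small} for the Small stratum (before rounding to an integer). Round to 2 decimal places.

Neyman allocation: nₕ = n·NₕSₕ / Σⱼ NⱼSⱼ.
Σ NⱼSⱼ = 9462·1.02 + 15616·1.86 + 5173·3.46 = 56595.58.
n_{Small} = 1812·15616·1.86 / 56595.58 = 929.95.

929.95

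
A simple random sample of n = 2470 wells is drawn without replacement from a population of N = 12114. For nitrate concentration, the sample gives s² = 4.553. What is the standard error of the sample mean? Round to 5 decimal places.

0.03831

Under SRS without replacement, Var(ȳ) = (1 − f)·s²/n with f = n/N = 2470/12114 = 0.20389632.
Var(ȳ) = (1 − 0.20389632)·4.553/2470 = 0.79610368·0.0018433198 = 0.0014674737.
SE(ȳ) = √(0.0014674737) = 0.03831.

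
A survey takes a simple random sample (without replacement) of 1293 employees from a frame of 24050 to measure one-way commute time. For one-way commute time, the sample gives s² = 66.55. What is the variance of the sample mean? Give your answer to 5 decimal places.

Under SRS without replacement, Var(ȳ) = (1 − f)·s²/n with f = n/N = 1293/24050 = 0.05376299.
Var(ȳ) = (1 − 0.05376299)·66.55/1293 = 0.94623701·0.051469451 = 0.048702299.

0.04870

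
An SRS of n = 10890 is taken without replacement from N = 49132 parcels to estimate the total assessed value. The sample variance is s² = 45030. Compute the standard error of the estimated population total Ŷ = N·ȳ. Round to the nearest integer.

88143

Var(Ŷ) = N²·Var(ȳ) = N²·(1 − n/N)·s²/n.
f = 10890/49132 = 0.22164781; Var(ȳ) = 0.77835219·45030/10890 = 3.2184756.
Var(Ŷ) = 49132² · 3.2184756 = 7.7692502 × 10^9.
SE(Ŷ) = √(7.7692502 × 10^9) = 88143.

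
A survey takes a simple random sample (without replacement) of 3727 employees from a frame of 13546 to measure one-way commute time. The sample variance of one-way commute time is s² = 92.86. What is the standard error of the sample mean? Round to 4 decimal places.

Under SRS without replacement, Var(ȳ) = (1 − f)·s²/n with f = n/N = 3727/13546 = 0.27513657.
Var(ȳ) = (1 − 0.27513657)·92.86/3727 = 0.72486343·0.024915482 = 0.018060321.
SE(ȳ) = √(0.018060321) = 0.1344.

0.1344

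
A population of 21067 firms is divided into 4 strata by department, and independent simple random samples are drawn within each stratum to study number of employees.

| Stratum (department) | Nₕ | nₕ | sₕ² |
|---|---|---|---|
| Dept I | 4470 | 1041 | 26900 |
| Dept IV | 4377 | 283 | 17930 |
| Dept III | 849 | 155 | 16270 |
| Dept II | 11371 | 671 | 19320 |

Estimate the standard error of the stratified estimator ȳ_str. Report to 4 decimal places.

Var(ȳ_str) = Σₕ Wₕ²(1 − fₕ)sₕ²/nₕ with Wₕ = Nₕ/N, N = 21067.
Dept I: Wₕ = 0.21218019; term = 0.21218019²·(1 − 0.23288591)·26900/1041 = 0.89242385.
Dept IV: Wₕ = 0.20776570; term = 0.20776570²·(1 − 0.06465616)·17930/283 = 2.5580725.
Dept III: Wₕ = 0.04030000; term = 0.04030000²·(1 − 0.18256773)·16270/155 = 0.13935342.
Dept II: Wₕ = 0.53975412; term = 0.53975412²·(1 − 0.05900976)·19320/671 = 7.8933552.
Sum = 11.483205.
SE = √(11.483205) = 3.3887.

3.3887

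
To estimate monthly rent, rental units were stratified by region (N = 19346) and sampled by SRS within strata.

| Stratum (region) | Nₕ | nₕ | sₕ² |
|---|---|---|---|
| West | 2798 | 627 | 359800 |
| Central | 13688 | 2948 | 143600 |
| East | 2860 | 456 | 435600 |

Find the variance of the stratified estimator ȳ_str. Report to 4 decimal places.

45.9954

Var(ȳ_str) = Σₕ Wₕ²(1 − fₕ)sₕ²/nₕ with Wₕ = Nₕ/N, N = 19346.
West: Wₕ = 0.14462938; term = 0.14462938²·(1 − 0.22408863)·359800/627 = 9.3136258.
Central: Wₕ = 0.70753644; term = 0.70753644²·(1 − 0.21537113)·143600/2948 = 19.133256.
East: Wₕ = 0.14783418; term = 0.14783418²·(1 − 0.15944056)·435600/456 = 17.548547.
Sum = 45.995429.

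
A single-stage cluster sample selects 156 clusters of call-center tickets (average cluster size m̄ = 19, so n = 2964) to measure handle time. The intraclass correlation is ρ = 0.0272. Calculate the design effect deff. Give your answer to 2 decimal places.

1.49

deff = 1 + (19 − 1)·0.0272 = 1 + 0.4896 = 1.4896.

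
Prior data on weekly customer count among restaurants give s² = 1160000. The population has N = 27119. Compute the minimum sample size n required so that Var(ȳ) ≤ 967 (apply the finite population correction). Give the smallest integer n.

1149

Without fpc, n₀ = s²/D = 1160000/967 = 1199.5863.
With fpc, (1 − n/N)·s²/n ≤ D requires n ≥ n₀/(1 + n₀/N) = 1199.5863/(1 + 1199.5863/27119) = 1148.7714.
Rounding up, n = 1149.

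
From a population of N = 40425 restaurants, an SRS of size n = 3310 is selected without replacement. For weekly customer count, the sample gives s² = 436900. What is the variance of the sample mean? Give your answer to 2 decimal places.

121.19

Under SRS without replacement, Var(ȳ) = (1 − f)·s²/n with f = n/N = 3310/40425 = 0.08188002.
Var(ȳ) = (1 − 0.08188002)·436900/3310 = 0.91811998·131.99396 = 121.18629.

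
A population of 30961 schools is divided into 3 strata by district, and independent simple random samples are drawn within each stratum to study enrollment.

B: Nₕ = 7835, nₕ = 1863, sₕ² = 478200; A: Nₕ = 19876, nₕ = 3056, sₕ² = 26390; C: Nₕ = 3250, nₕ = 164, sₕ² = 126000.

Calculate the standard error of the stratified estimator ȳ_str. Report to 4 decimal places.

4.8559

Var(ȳ_str) = Σₕ Wₕ²(1 − fₕ)sₕ²/nₕ with Wₕ = Nₕ/N, N = 30961.
B: Wₕ = 0.25306030; term = 0.25306030²·(1 − 0.23777920)·478200/1863 = 12.529264.
A: Wₕ = 0.64196893; term = 0.64196893²·(1 − 0.15375327)·26390/3056 = 3.0116955.
C: Wₕ = 0.10497077; term = 0.10497077²·(1 − 0.05046154)·126000/164 = 8.0385186.
Sum = 23.579478.
SE = √(23.579478) = 4.8559.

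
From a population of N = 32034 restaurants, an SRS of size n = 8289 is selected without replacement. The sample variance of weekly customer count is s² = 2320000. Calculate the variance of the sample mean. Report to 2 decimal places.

207.47

Under SRS without replacement, Var(ȳ) = (1 − f)·s²/n with f = n/N = 8289/32034 = 0.25875632.
Var(ȳ) = (1 − 0.25875632)·2320000/8289 = 0.74124368·279.88901 = 207.46596.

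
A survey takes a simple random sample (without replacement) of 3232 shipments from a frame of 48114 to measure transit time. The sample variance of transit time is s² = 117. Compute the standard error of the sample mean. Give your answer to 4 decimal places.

Under SRS without replacement, Var(ȳ) = (1 − f)·s²/n with f = n/N = 3232/48114 = 0.06717380.
Var(ȳ) = (1 − 0.06717380)·117/3232 = 0.93282620·0.036200495 = 0.03376877.
SE(ȳ) = √(0.03376877) = 0.1838.

0.1838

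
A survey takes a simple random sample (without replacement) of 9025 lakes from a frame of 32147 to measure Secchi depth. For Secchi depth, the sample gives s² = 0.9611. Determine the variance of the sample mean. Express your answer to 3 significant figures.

7.66 × 10^-5

Under SRS without replacement, Var(ȳ) = (1 − f)·s²/n with f = n/N = 9025/32147 = 0.28074159.
Var(ȳ) = (1 − 0.28074159)·0.9611/9025 = 0.71925841·1.0649307 × 10^-4 = 7.6596039 × 10^-5.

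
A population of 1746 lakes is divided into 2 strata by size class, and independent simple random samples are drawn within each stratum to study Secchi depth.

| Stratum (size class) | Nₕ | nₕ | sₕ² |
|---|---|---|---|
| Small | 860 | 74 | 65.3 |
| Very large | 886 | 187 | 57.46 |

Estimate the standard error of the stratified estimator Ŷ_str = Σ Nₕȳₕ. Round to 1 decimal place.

887.0

Var(Ŷ_str) = Σₕ Nₕ²(1 − fₕ)sₕ²/nₕ.
Small: 860²·(1 − 74/860)·65.3/74 = 596489.03.
Very large: 886²·(1 − 187/886)·57.46/187 = 190298.3.
Sum = 786787.33.
SE = √(786787.33) = 887.0.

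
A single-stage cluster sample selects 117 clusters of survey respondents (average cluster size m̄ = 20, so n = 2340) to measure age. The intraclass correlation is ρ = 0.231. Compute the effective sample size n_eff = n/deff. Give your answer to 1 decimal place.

deff = 1 + (20 − 1)·0.231 = 1 + 4.389 = 5.389.
n_eff = 2340 / 5.389 = 434.2.

434.2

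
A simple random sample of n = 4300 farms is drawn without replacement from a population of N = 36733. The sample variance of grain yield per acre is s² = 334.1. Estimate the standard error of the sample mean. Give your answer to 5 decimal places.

0.26192

Under SRS without replacement, Var(ȳ) = (1 − f)·s²/n with f = n/N = 4300/36733 = 0.11706095.
Var(ȳ) = (1 − 0.11706095)·334.1/4300 = 0.88293905·0.077697674 = 0.068602311.
SE(ȳ) = √(0.068602311) = 0.26192.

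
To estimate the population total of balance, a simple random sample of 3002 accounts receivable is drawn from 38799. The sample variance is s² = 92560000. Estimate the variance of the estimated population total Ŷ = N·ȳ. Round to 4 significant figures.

Var(Ŷ) = N²·Var(ȳ) = N²·(1 − n/N)·s²/n.
f = 3002/38799 = 0.07737313; Var(ȳ) = 0.92262687·92560000/3002 = 28447.15.
Var(Ŷ) = 38799² · 28447.15 = 4.282327 × 10^13.

4.282 × 10^13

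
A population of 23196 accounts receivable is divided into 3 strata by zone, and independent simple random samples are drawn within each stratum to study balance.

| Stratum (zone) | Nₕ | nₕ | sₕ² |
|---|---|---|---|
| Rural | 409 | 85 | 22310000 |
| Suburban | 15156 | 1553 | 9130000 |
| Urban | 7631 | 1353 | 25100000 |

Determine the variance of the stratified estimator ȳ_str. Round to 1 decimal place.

Var(ȳ_str) = Σₕ Wₕ²(1 − fₕ)sₕ²/nₕ with Wₕ = Nₕ/N, N = 23196.
Rural: Wₕ = 0.01763235; term = 0.01763235²·(1 − 0.20782396)·22310000/85 = 64.643187.
Suburban: Wₕ = 0.65338852; term = 0.65338852²·(1 − 0.10246767)·9130000/1553 = 2252.6432.
Urban: Wₕ = 0.32897913; term = 0.32897913²·(1 − 0.17730311)·25100000/1353 = 1651.7811.
Sum = 3969.0675.

3969.1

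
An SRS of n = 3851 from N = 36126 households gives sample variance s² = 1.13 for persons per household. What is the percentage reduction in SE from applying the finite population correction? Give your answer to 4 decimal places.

f = n/N = 3851/36126 = 0.10659913.
SE_no-fpc = √(s²/n) = 0.017129807; SE_fpc = √((1−f)s²/n) = 0.016191074.
Ratio = √(1−f) = 0.94519885. Reduction = 100·(1 − 0.94519885) = 5.4801%.

5.4801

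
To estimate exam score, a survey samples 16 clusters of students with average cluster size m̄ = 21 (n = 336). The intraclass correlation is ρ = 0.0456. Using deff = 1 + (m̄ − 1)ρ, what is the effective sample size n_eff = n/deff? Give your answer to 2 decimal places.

175.73

deff = 1 + (21 − 1)·0.0456 = 1 + 0.912 = 1.912.
n_eff = 336 / 1.912 = 175.73.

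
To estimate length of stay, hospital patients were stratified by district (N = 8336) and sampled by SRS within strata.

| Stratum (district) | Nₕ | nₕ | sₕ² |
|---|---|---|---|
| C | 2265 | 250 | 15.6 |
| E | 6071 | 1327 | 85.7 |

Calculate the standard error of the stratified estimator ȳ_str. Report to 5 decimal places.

0.17569

Var(ȳ_str) = Σₕ Wₕ²(1 − fₕ)sₕ²/nₕ with Wₕ = Nₕ/N, N = 8336.
C: Wₕ = 0.27171305; term = 0.27171305²·(1 − 0.11037528)·15.6/250 = 0.004098382.
E: Wₕ = 0.72828695; term = 0.72828695²·(1 − 0.21858014)·85.7/1327 = 0.026766982.
Sum = 0.030865364.
SE = √(0.030865364) = 0.17569.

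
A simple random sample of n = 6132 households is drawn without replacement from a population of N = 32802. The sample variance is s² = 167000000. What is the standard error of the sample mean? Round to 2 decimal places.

Under SRS without replacement, Var(ȳ) = (1 − f)·s²/n with f = n/N = 6132/32802 = 0.18693982.
Var(ȳ) = (1 − 0.18693982)·167000000/6132 = 0.81306018·27234.181 = 22143.028.
SE(ȳ) = √(22143.028) = 148.81.

148.81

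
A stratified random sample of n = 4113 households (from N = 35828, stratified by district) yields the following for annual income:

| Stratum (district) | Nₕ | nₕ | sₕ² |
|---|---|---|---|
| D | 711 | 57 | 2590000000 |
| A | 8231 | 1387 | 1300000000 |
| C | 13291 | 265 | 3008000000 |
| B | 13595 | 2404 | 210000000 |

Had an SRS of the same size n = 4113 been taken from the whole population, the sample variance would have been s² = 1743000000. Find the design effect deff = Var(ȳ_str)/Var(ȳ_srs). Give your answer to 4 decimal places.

Var(ȳ_str) = Σ Wₕ²(1−fₕ)sₕ²/nₕ with Wₕ = Nₕ/35828:
  D: (711/35828)²·(1−57/711)·2590000000/57 = 16459.897
  A: (8231/35828)²·(1−1387/8231)·1300000000/1387 = 41132.43
  C: (13291/35828)²·(1−265/13291)·3008000000/265 = 1.5309308 × 10^6
  B: (13595/35828)²·(1−2404/13595)·210000000/2404 = 10353.515
  → Var(ȳ_str) = 1.5988766 × 10^6.
Var(ȳ_srs) = (1 − 4113/35828)·1743000000/4113 = 375129.16.
deff = (1.5988766 × 10^6) / 375129.16 = 4.2622.

4.2622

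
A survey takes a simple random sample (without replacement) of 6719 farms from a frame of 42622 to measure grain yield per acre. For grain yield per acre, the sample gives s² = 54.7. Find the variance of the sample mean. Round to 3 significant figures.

0.00686

Under SRS without replacement, Var(ȳ) = (1 − f)·s²/n with f = n/N = 6719/42622 = 0.15764159.
Var(ȳ) = (1 − 0.15764159)·54.7/6719 = 0.84235841·0.0081410924 = 0.0068577176.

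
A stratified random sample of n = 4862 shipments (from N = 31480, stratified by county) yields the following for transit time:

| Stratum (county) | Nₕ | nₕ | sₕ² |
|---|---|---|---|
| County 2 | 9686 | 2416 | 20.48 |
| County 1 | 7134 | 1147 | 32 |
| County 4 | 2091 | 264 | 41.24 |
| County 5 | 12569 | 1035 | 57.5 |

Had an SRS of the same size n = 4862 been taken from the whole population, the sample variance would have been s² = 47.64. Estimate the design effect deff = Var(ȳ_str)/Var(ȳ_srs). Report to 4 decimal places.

1.2715

Var(ȳ_str) = Σ Wₕ²(1−fₕ)sₕ²/nₕ with Wₕ = Nₕ/31480:
  County 2: (9686/31480)²·(1−2416/9686)·20.48/2416 = 6.0234103 × 10^-4
  County 1: (7134/31480)²·(1−1147/7134)·32/1147 = 0.0012024291
  County 4: (2091/31480)²·(1−264/2091)·41.24/264 = 6.0219599 × 10^-4
  County 5: (12569/31480)²·(1−1035/12569)·57.5/1035 = 0.0081271583
  → Var(ȳ_str) = 0.010534124.
Var(ȳ_srs) = (1 − 4862/31480)·47.64/4862 = 0.0082850951.
deff = 0.010534124 / 0.0082850951 = 1.2715.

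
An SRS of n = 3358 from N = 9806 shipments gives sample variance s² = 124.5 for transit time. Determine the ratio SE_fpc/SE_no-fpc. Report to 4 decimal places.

f = n/N = 3358/9806 = 0.34244340.
SE_no-fpc = √(s²/n) = 0.19255036; SE_fpc = √((1−f)s²/n) = 0.15613882.
Ratio = √(1−f) = 0.81089864.

0.8109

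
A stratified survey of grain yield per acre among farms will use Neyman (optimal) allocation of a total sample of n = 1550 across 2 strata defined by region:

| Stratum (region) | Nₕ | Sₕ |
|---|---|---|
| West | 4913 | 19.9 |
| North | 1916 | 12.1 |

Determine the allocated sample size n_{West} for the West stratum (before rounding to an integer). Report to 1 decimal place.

Neyman allocation: nₕ = n·NₕSₕ / Σⱼ NⱼSⱼ.
Σ NⱼSⱼ = 4913·19.9 + 1916·12.1 = 120952.3.
n_{West} = 1550·4913·19.9 / 120952.3 = 1252.9.

1252.9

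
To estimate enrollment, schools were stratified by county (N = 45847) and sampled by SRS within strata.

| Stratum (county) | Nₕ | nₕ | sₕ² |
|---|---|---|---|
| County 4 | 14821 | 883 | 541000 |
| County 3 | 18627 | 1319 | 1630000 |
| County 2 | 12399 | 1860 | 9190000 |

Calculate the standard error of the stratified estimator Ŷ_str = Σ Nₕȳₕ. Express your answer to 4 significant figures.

Var(Ŷ_str) = Σₕ Nₕ²(1 − fₕ)sₕ²/nₕ.
County 4: 14821²·(1 − 883/14821)·541000/883 = 1.2656526 × 10^11.
County 3: 18627²·(1 − 1319/18627)·1630000/1319 = 3.9841218 × 10^11.
County 2: 12399²·(1 − 1860/12399)·9190000/1860 = 6.4563733 × 10^11.
Sum = 1.1706148 × 10^12.
SE = √(1.1706148 × 10^12) = 1.082 × 10^6.

1.082 × 10^6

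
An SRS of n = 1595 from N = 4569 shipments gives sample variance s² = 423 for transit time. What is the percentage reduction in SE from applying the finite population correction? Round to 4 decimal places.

f = n/N = 1595/4569 = 0.34909170.
SE_no-fpc = √(s²/n) = 0.51497938; SE_fpc = √((1−f)s²/n) = 0.41547964.
Ratio = √(1−f) = 0.80678888. Reduction = 100·(1 − 0.80678888) = 19.3211%.

19.3211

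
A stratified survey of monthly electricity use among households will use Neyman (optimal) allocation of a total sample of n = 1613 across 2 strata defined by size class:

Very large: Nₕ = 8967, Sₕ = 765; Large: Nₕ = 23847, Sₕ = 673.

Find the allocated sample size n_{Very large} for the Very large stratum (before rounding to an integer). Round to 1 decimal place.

483.0

Neyman allocation: nₕ = n·NₕSₕ / Σⱼ NⱼSⱼ.
Σ NⱼSⱼ = 8967·765 + 23847·673 = 2.2908786 × 10^7.
n_{Very large} = 1613·8967·765 / (2.2908786 × 10^7) = 483.0.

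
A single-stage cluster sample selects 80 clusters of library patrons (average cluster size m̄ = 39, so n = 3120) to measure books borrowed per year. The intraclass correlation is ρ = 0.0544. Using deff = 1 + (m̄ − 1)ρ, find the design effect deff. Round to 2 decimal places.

deff = 1 + (39 − 1)·0.0544 = 1 + 2.0672 = 3.0672.

3.07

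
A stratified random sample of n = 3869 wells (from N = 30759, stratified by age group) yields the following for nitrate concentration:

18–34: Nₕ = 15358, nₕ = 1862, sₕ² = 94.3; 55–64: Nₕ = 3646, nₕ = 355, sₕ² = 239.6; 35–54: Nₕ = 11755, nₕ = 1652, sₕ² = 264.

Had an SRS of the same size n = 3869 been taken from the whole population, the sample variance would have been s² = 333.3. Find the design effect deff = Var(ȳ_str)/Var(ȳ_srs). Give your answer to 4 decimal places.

Var(ȳ_str) = Σ Wₕ²(1−fₕ)sₕ²/nₕ with Wₕ = Nₕ/30759:
  18–34: (15358/30759)²·(1−1862/15358)·94.3/1862 = 0.011095
  55–64: (3646/30759)²·(1−355/3646)·239.6/355 = 0.0085597008
  35–54: (11755/30759)²·(1−1652/11755)·264/1652 = 0.020059608
  → Var(ȳ_str) = 0.039714309.
Var(ȳ_srs) = (1 − 3869/30759)·333.3/3869 = 0.075310438.
deff = 0.039714309 / 0.075310438 = 0.5273.

0.5273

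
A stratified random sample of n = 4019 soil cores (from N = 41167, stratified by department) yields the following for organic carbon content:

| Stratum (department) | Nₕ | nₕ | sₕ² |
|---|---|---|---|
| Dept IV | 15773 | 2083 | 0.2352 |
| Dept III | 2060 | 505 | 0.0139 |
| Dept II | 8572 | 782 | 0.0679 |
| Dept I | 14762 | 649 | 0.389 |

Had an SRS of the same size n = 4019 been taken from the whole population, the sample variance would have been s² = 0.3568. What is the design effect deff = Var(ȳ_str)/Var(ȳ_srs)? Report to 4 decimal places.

Var(ȳ_str) = Σ Wₕ²(1−fₕ)sₕ²/nₕ with Wₕ = Nₕ/41167:
  Dept IV: (15773/41167)²·(1−2083/15773)·0.2352/2083 = 1.4386904 × 10^-5
  Dept III: (2060/41167)²·(1−505/2060)·0.0139/505 = 5.2026259 × 10^-8
  Dept II: (8572/41167)²·(1−782/8572)·0.0679/782 = 3.4212452 × 10^-6
  Dept I: (14762/41167)²·(1−649/14762)·0.389/649 = 7.3683629 × 10^-5
  → Var(ȳ_str) = 9.1543804 × 10^-5.
Var(ȳ_srs) = (1 − 4019/41167)·0.3568/4019 = 8.0111167 × 10^-5.
deff = (9.1543804 × 10^-5) / (8.0111167 × 10^-5) = 1.1427.

1.1427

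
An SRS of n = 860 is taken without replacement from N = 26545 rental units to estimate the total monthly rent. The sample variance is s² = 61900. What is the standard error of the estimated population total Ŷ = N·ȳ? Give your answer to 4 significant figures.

221500

Var(Ŷ) = N²·Var(ȳ) = N²·(1 − n/N)·s²/n.
f = 860/26545 = 0.03239782; Var(ȳ) = 0.96760218·61900/860 = 69.644855.
Var(Ŷ) = 26545² · 69.644855 = 4.9074343 × 10^10.
SE(Ŷ) = √(4.9074343 × 10^10) = 221500.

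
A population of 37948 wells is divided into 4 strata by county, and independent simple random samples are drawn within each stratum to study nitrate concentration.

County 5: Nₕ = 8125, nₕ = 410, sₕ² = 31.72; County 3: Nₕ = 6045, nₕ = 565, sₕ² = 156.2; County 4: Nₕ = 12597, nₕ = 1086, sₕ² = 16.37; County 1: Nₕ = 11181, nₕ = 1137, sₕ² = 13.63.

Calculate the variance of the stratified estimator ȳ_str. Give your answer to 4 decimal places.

Var(ȳ_str) = Σₕ Wₕ²(1 − fₕ)sₕ²/nₕ with Wₕ = Nₕ/N, N = 37948.
County 5: Wₕ = 0.21410878; term = 0.21410878²·(1 − 0.05046154)·31.72/410 = 0.0033676802.
County 3: Wₕ = 0.15929693; term = 0.15929693²·(1 − 0.09346567)·156.2/565 = 0.0063596273.
County 4: Wₕ = 0.33195425; term = 0.33195425²·(1 − 0.08621100)·16.37/1086 = 0.0015178234.
County 1: Wₕ = 0.29464003; term = 0.29464003²·(1 − 0.10169037)·13.63/1137 = 9.3485651 × 10^-4.
Sum = 0.012179987.

0.0122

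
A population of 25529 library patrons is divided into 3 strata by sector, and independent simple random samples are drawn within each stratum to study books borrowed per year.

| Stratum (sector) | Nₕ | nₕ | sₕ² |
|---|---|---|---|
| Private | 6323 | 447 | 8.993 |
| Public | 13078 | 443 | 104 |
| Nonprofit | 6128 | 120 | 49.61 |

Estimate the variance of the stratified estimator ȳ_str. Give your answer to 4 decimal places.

Var(ȳ_str) = Σₕ Wₕ²(1 − fₕ)sₕ²/nₕ with Wₕ = Nₕ/N, N = 25529.
Private: Wₕ = 0.24767911; term = 0.24767911²·(1 − 0.07069429)·8.993/447 = 0.0011469235.
Public: Wₕ = 0.51228015; term = 0.51228015²·(1 − 0.03387368)·104/443 = 0.059522147.
Nonprofit: Wₕ = 0.24004074; term = 0.24004074²·(1 − 0.01958225)·49.61/120 = 0.023354418.
Sum = 0.084023489.

0.0840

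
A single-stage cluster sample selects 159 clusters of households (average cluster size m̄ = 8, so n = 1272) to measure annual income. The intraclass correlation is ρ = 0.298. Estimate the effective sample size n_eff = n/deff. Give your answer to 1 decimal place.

412.2

deff = 1 + (8 − 1)·0.298 = 1 + 2.086 = 3.086.
n_eff = 1272 / 3.086 = 412.2.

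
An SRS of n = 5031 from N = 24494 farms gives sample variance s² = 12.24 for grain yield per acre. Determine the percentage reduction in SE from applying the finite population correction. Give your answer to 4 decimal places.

f = n/N = 5031/24494 = 0.20539724.
SE_no-fpc = √(s²/n) = 0.049324598; SE_fpc = √((1−f)s²/n) = 0.04396819.
Ratio = √(1−f) = 0.89140494. Reduction = 100·(1 − 0.89140494) = 10.8595%.

10.8595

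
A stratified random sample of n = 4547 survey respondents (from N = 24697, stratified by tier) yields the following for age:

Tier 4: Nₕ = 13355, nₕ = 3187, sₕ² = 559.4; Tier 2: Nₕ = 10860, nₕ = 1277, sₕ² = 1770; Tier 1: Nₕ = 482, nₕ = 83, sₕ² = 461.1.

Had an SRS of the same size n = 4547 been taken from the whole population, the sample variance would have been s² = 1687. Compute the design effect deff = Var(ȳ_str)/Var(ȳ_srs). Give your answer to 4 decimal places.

Var(ȳ_str) = Σ Wₕ²(1−fₕ)sₕ²/nₕ with Wₕ = Nₕ/24697:
  Tier 4: (13355/24697)²·(1−3187/13355)·559.4/3187 = 0.039077919
  Tier 2: (10860/24697)²·(1−1277/10860)·1770/1277 = 0.23649681
  Tier 1: (482/24697)²·(1−83/482)·461.1/83 = 0.0017516549
  → Var(ȳ_str) = 0.27732638.
Var(ȳ_srs) = (1 − 4547/24697)·1687/4547 = 0.30270596.
deff = 0.27732638 / 0.30270596 = 0.9162.

0.9162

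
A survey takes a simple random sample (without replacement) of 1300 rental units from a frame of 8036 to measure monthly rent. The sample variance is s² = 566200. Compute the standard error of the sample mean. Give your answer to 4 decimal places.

Under SRS without replacement, Var(ȳ) = (1 − f)·s²/n with f = n/N = 1300/8036 = 0.16177203.
Var(ȳ) = (1 − 0.16177203)·566200/1300 = 0.83822797·435.53846 = 365.08052.
SE(ȳ) = √(365.08052) = 19.1071.

19.1071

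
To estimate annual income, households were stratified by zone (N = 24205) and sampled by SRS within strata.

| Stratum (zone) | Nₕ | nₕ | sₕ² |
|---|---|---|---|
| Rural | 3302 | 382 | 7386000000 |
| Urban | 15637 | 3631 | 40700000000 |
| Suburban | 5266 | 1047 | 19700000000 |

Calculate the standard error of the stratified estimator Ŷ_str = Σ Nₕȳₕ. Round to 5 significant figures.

5.2046 × 10^7

Var(Ŷ_str) = Σₕ Nₕ²(1 − fₕ)sₕ²/nₕ.
Rural: 3302²·(1 − 382/3302)·7386000000/382 = 1.8642573 × 10^14.
Urban: 15637²·(1 − 3631/15637)·40700000000/3631 = 2.1043595 × 10^15.
Suburban: 5266²·(1 − 1047/5266)·19700000000/1047 = 4.1803238 × 10^14.
Sum = 2.7088176 × 10^15.
SE = √(2.7088176 × 10^15) = 5.2046 × 10^7.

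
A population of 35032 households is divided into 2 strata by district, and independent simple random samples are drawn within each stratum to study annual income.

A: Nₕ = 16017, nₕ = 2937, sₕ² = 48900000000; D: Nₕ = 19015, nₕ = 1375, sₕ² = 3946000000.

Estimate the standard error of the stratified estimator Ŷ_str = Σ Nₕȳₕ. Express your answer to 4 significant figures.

Var(Ŷ_str) = Σₕ Nₕ²(1 − fₕ)sₕ²/nₕ.
A: 16017²·(1 − 2937/16017)·48900000000/2937 = 3.4881394 × 10^15.
D: 19015²·(1 − 1375/19015)·3946000000/1375 = 9.6260762 × 10^14.
Sum = 4.450747 × 10^15.
SE = √(4.450747 × 10^15) = 6.671 × 10^7.

6.671 × 10^7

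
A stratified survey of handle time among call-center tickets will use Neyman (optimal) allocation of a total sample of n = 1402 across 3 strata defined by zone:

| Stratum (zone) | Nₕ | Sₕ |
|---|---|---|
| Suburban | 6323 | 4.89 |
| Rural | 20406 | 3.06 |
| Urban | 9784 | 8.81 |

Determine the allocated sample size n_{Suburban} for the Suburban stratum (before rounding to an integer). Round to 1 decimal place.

Neyman allocation: nₕ = n·NₕSₕ / Σⱼ NⱼSⱼ.
Σ NⱼSⱼ = 6323·4.89 + 20406·3.06 + 9784·8.81 = 179558.87.
n_{Suburban} = 1402·6323·4.89 / 179558.87 = 241.4.

241.4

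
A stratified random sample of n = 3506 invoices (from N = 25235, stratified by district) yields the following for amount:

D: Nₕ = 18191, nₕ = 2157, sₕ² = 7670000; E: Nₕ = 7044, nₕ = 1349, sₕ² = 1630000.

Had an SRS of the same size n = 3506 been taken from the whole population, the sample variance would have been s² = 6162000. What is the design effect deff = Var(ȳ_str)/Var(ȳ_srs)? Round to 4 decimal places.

1.1265

Var(ȳ_str) = Σ Wₕ²(1−fₕ)sₕ²/nₕ with Wₕ = Nₕ/25235:
  D: (18191/25235)²·(1−2157/18191)·7670000/2157 = 1628.6848
  E: (7044/25235)²·(1−1349/7044)·1630000/1349 = 76.117079
  → Var(ȳ_str) = 1704.8019.
Var(ȳ_srs) = (1 − 3506/25235)·6162000/3506 = 1513.3738.
deff = 1704.8019 / 1513.3738 = 1.1265.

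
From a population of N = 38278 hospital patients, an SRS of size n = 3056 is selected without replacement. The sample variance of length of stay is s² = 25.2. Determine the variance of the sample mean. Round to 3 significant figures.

Under SRS without replacement, Var(ȳ) = (1 − f)·s²/n with f = n/N = 3056/38278 = 0.07983698.
Var(ȳ) = (1 − 0.07983698)·25.2/3056 = 0.92016302·0.0082460733 = 0.0075877317.

0.00759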